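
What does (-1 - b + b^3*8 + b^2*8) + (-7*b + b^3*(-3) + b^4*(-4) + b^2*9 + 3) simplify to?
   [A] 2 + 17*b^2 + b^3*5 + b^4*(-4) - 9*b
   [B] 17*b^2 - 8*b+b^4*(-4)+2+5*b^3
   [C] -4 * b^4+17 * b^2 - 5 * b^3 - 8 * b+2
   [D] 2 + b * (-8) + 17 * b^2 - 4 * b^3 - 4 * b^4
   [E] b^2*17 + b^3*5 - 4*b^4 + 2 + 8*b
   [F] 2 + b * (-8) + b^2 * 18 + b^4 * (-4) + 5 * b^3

Adding the polynomials and combining like terms:
(-1 - b + b^3*8 + b^2*8) + (-7*b + b^3*(-3) + b^4*(-4) + b^2*9 + 3)
= 17*b^2 - 8*b+b^4*(-4)+2+5*b^3
B) 17*b^2 - 8*b+b^4*(-4)+2+5*b^3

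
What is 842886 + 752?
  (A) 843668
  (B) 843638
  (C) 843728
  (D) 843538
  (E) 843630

842886 + 752 = 843638
B) 843638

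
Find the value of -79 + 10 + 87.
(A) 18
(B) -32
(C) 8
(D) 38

First: -79 + 10 = -69
Then: -69 + 87 = 18
A) 18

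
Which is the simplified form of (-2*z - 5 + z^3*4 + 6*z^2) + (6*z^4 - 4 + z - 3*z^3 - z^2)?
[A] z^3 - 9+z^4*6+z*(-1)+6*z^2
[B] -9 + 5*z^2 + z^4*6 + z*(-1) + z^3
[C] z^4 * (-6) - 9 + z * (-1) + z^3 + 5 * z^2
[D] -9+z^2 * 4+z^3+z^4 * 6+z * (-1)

Adding the polynomials and combining like terms:
(-2*z - 5 + z^3*4 + 6*z^2) + (6*z^4 - 4 + z - 3*z^3 - z^2)
= -9 + 5*z^2 + z^4*6 + z*(-1) + z^3
B) -9 + 5*z^2 + z^4*6 + z*(-1) + z^3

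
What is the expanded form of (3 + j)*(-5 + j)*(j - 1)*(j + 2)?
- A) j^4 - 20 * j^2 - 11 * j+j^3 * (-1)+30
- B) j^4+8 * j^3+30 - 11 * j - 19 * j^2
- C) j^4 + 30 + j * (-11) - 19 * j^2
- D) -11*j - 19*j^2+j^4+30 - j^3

Expanding (3 + j)*(-5 + j)*(j - 1)*(j + 2):
= -11*j - 19*j^2+j^4+30 - j^3
D) -11*j - 19*j^2+j^4+30 - j^3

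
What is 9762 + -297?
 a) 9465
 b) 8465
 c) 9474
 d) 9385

9762 + -297 = 9465
a) 9465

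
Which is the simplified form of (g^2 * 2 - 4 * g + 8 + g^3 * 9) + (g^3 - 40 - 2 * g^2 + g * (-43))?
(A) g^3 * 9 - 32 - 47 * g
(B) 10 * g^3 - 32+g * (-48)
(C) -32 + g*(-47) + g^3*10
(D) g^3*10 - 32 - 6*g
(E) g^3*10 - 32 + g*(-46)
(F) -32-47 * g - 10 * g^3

Adding the polynomials and combining like terms:
(g^2*2 - 4*g + 8 + g^3*9) + (g^3 - 40 - 2*g^2 + g*(-43))
= -32 + g*(-47) + g^3*10
C) -32 + g*(-47) + g^3*10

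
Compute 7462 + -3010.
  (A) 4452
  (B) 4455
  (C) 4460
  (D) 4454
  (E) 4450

7462 + -3010 = 4452
A) 4452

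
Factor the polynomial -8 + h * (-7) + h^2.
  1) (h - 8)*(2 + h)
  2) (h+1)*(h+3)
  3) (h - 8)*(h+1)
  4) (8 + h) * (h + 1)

We need to factor -8 + h * (-7) + h^2.
The factored form is (h - 8)*(h+1).
3) (h - 8)*(h+1)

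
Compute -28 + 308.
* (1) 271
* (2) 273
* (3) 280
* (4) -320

-28 + 308 = 280
3) 280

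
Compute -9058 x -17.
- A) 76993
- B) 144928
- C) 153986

-9058 * -17 = 153986
C) 153986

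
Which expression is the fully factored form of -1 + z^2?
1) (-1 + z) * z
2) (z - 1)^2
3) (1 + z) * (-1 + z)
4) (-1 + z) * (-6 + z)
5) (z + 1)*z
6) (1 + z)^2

We need to factor -1 + z^2.
The factored form is (1 + z) * (-1 + z).
3) (1 + z) * (-1 + z)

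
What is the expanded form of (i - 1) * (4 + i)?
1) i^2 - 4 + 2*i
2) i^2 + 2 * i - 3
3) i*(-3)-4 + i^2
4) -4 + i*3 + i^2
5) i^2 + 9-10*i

Expanding (i - 1) * (4 + i):
= -4 + i*3 + i^2
4) -4 + i*3 + i^2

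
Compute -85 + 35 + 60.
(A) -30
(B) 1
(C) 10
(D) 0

First: -85 + 35 = -50
Then: -50 + 60 = 10
C) 10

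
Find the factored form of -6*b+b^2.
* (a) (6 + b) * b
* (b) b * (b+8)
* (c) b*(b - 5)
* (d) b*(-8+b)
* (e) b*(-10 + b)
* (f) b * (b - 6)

We need to factor -6*b+b^2.
The factored form is b * (b - 6).
f) b * (b - 6)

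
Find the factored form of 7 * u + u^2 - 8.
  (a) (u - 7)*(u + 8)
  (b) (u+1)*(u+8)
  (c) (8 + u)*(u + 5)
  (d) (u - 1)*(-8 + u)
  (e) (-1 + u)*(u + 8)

We need to factor 7 * u + u^2 - 8.
The factored form is (-1 + u)*(u + 8).
e) (-1 + u)*(u + 8)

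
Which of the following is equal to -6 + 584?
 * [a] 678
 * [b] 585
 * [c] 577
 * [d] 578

-6 + 584 = 578
d) 578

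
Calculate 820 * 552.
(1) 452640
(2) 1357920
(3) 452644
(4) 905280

820 * 552 = 452640
1) 452640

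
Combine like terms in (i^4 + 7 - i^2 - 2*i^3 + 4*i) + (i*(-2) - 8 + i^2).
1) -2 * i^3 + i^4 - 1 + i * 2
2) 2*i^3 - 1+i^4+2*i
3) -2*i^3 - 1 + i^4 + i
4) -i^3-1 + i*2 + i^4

Adding the polynomials and combining like terms:
(i^4 + 7 - i^2 - 2*i^3 + 4*i) + (i*(-2) - 8 + i^2)
= -2 * i^3 + i^4 - 1 + i * 2
1) -2 * i^3 + i^4 - 1 + i * 2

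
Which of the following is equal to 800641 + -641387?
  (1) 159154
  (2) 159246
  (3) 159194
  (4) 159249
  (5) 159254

800641 + -641387 = 159254
5) 159254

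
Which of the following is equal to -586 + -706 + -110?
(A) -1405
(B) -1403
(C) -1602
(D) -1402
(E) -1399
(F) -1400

First: -586 + -706 = -1292
Then: -1292 + -110 = -1402
D) -1402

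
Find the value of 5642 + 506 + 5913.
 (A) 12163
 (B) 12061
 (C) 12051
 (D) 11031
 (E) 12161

First: 5642 + 506 = 6148
Then: 6148 + 5913 = 12061
B) 12061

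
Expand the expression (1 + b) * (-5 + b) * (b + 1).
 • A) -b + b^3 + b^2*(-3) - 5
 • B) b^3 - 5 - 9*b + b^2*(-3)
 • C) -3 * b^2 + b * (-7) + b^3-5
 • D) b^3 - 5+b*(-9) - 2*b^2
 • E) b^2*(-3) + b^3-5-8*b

Expanding (1 + b) * (-5 + b) * (b + 1):
= b^3 - 5 - 9*b + b^2*(-3)
B) b^3 - 5 - 9*b + b^2*(-3)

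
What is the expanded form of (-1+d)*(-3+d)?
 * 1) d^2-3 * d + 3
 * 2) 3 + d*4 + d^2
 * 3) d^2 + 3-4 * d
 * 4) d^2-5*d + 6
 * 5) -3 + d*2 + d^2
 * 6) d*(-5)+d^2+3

Expanding (-1+d)*(-3+d):
= d^2 + 3-4 * d
3) d^2 + 3-4 * d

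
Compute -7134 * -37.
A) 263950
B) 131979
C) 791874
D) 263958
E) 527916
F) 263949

-7134 * -37 = 263958
D) 263958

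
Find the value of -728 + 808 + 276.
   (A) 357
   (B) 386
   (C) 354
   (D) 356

First: -728 + 808 = 80
Then: 80 + 276 = 356
D) 356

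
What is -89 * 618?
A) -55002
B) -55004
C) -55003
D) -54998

-89 * 618 = -55002
A) -55002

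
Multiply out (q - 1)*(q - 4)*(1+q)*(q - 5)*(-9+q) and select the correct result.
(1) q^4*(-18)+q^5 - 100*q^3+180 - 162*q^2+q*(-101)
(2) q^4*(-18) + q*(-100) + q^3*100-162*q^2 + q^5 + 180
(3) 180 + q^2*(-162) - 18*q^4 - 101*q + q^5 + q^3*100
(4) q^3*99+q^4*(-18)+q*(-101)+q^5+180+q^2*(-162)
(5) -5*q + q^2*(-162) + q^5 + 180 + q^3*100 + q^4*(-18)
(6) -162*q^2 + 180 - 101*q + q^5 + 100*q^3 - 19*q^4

Expanding (q - 1)*(q - 4)*(1+q)*(q - 5)*(-9+q):
= 180 + q^2*(-162) - 18*q^4 - 101*q + q^5 + q^3*100
3) 180 + q^2*(-162) - 18*q^4 - 101*q + q^5 + q^3*100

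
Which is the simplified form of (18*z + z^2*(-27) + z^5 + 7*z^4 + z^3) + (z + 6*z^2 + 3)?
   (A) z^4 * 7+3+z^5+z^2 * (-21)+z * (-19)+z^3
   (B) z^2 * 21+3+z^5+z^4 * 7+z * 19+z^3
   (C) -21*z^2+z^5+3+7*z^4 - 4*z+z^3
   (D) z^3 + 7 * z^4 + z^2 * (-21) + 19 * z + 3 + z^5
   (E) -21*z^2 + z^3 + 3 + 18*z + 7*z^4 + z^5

Adding the polynomials and combining like terms:
(18*z + z^2*(-27) + z^5 + 7*z^4 + z^3) + (z + 6*z^2 + 3)
= z^3 + 7 * z^4 + z^2 * (-21) + 19 * z + 3 + z^5
D) z^3 + 7 * z^4 + z^2 * (-21) + 19 * z + 3 + z^5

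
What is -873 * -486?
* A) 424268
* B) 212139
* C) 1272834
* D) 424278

-873 * -486 = 424278
D) 424278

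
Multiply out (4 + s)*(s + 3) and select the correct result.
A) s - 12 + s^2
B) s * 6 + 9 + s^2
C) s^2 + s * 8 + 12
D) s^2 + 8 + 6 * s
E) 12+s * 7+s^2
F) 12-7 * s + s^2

Expanding (4 + s)*(s + 3):
= 12+s * 7+s^2
E) 12+s * 7+s^2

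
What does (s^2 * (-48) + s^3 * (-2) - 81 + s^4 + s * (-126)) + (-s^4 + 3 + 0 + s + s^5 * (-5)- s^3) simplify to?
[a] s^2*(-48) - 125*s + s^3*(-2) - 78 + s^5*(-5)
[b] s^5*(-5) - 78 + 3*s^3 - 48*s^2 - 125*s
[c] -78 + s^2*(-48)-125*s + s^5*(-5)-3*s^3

Adding the polynomials and combining like terms:
(s^2*(-48) + s^3*(-2) - 81 + s^4 + s*(-126)) + (-s^4 + 3 + 0 + s + s^5*(-5) - s^3)
= -78 + s^2*(-48)-125*s + s^5*(-5)-3*s^3
c) -78 + s^2*(-48)-125*s + s^5*(-5)-3*s^3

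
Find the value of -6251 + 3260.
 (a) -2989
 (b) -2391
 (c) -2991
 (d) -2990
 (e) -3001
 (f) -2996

-6251 + 3260 = -2991
c) -2991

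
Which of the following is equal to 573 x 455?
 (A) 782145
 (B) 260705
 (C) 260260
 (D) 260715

573 * 455 = 260715
D) 260715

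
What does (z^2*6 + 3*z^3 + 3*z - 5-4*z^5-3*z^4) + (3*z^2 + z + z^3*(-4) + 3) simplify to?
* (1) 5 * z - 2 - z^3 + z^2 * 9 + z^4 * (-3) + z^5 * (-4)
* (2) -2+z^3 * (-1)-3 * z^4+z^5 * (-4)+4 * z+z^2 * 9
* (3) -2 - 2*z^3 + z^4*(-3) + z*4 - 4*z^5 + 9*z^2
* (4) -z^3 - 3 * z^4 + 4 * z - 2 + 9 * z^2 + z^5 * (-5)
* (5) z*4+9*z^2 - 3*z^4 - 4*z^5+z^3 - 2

Adding the polynomials and combining like terms:
(z^2*6 + 3*z^3 + 3*z - 5 - 4*z^5 - 3*z^4) + (3*z^2 + z + z^3*(-4) + 3)
= -2+z^3 * (-1)-3 * z^4+z^5 * (-4)+4 * z+z^2 * 9
2) -2+z^3 * (-1)-3 * z^4+z^5 * (-4)+4 * z+z^2 * 9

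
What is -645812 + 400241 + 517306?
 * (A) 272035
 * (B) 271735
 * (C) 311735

First: -645812 + 400241 = -245571
Then: -245571 + 517306 = 271735
B) 271735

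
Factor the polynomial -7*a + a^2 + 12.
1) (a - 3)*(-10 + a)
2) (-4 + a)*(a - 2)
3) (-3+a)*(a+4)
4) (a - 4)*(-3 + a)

We need to factor -7*a + a^2 + 12.
The factored form is (a - 4)*(-3 + a).
4) (a - 4)*(-3 + a)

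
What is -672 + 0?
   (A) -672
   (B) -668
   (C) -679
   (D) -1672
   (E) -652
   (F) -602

-672 + 0 = -672
A) -672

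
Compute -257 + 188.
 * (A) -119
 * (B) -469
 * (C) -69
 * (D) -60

-257 + 188 = -69
C) -69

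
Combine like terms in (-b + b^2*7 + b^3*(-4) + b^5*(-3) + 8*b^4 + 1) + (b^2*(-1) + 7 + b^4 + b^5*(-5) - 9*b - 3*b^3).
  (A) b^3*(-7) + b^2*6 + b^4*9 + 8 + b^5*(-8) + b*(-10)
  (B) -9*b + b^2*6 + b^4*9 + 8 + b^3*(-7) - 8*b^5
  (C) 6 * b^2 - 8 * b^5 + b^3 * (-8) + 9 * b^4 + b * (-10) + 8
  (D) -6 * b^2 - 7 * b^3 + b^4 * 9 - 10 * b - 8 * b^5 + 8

Adding the polynomials and combining like terms:
(-b + b^2*7 + b^3*(-4) + b^5*(-3) + 8*b^4 + 1) + (b^2*(-1) + 7 + b^4 + b^5*(-5) - 9*b - 3*b^3)
= b^3*(-7) + b^2*6 + b^4*9 + 8 + b^5*(-8) + b*(-10)
A) b^3*(-7) + b^2*6 + b^4*9 + 8 + b^5*(-8) + b*(-10)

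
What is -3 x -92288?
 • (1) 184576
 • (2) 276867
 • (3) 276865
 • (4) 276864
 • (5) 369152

-3 * -92288 = 276864
4) 276864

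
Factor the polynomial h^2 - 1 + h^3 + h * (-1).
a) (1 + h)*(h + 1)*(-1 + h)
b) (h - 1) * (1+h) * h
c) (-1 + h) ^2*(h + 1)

We need to factor h^2 - 1 + h^3 + h * (-1).
The factored form is (1 + h)*(h + 1)*(-1 + h).
a) (1 + h)*(h + 1)*(-1 + h)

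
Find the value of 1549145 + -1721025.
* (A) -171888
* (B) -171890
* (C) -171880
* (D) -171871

1549145 + -1721025 = -171880
C) -171880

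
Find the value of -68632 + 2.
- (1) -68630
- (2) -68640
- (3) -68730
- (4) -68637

-68632 + 2 = -68630
1) -68630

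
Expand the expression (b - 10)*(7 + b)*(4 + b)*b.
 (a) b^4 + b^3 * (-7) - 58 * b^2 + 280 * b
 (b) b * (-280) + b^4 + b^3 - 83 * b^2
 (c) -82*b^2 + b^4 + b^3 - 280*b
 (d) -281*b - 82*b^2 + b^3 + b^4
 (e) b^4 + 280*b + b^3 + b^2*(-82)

Expanding (b - 10)*(7 + b)*(4 + b)*b:
= -82*b^2 + b^4 + b^3 - 280*b
c) -82*b^2 + b^4 + b^3 - 280*b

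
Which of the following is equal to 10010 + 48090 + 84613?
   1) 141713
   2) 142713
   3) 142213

First: 10010 + 48090 = 58100
Then: 58100 + 84613 = 142713
2) 142713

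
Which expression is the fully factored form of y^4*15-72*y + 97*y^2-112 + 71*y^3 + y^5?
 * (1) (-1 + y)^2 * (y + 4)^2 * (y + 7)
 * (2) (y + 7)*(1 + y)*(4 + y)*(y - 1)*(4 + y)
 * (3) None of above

We need to factor y^4*15-72*y + 97*y^2-112 + 71*y^3 + y^5.
The factored form is (y + 7)*(1 + y)*(4 + y)*(y - 1)*(4 + y).
2) (y + 7)*(1 + y)*(4 + y)*(y - 1)*(4 + y)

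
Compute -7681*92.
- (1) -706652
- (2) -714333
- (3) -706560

-7681 * 92 = -706652
1) -706652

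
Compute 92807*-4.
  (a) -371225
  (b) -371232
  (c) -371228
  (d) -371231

92807 * -4 = -371228
c) -371228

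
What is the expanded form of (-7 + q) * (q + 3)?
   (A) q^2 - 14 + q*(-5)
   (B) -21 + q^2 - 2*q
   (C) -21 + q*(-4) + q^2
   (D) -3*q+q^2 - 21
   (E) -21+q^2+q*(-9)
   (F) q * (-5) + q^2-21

Expanding (-7 + q) * (q + 3):
= -21 + q*(-4) + q^2
C) -21 + q*(-4) + q^2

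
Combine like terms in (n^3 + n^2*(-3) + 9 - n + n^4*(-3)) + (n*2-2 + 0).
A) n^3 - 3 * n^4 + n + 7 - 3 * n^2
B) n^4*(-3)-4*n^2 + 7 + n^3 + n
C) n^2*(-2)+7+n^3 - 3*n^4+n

Adding the polynomials and combining like terms:
(n^3 + n^2*(-3) + 9 - n + n^4*(-3)) + (n*2 - 2 + 0)
= n^3 - 3 * n^4 + n + 7 - 3 * n^2
A) n^3 - 3 * n^4 + n + 7 - 3 * n^2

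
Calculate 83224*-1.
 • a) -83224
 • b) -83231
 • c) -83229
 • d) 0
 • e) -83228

83224 * -1 = -83224
a) -83224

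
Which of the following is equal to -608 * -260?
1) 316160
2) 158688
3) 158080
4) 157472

-608 * -260 = 158080
3) 158080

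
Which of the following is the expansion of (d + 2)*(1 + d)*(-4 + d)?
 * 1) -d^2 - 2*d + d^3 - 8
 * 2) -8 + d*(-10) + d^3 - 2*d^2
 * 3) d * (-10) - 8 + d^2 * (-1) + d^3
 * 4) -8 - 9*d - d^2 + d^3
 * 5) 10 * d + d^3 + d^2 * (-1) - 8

Expanding (d + 2)*(1 + d)*(-4 + d):
= d * (-10) - 8 + d^2 * (-1) + d^3
3) d * (-10) - 8 + d^2 * (-1) + d^3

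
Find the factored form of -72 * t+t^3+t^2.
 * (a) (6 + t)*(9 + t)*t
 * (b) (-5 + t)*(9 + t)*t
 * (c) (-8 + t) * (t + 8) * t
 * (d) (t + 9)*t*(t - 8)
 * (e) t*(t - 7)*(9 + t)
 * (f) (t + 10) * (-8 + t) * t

We need to factor -72 * t+t^3+t^2.
The factored form is (t + 9)*t*(t - 8).
d) (t + 9)*t*(t - 8)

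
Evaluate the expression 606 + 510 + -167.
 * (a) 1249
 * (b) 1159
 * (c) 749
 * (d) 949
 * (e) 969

First: 606 + 510 = 1116
Then: 1116 + -167 = 949
d) 949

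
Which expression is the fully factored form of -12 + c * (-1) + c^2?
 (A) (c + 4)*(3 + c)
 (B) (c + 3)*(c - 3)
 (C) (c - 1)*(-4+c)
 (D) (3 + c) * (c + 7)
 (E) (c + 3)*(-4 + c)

We need to factor -12 + c * (-1) + c^2.
The factored form is (c + 3)*(-4 + c).
E) (c + 3)*(-4 + c)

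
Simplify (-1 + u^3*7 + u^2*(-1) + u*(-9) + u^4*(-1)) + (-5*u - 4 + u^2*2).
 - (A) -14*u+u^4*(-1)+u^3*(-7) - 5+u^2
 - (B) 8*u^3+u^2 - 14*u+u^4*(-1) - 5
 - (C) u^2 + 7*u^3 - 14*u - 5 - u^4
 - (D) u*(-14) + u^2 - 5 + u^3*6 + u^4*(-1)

Adding the polynomials and combining like terms:
(-1 + u^3*7 + u^2*(-1) + u*(-9) + u^4*(-1)) + (-5*u - 4 + u^2*2)
= u^2 + 7*u^3 - 14*u - 5 - u^4
C) u^2 + 7*u^3 - 14*u - 5 - u^4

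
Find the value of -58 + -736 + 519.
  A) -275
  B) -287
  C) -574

First: -58 + -736 = -794
Then: -794 + 519 = -275
A) -275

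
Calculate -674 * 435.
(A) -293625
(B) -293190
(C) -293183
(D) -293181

-674 * 435 = -293190
B) -293190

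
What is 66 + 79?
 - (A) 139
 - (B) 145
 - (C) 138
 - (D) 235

66 + 79 = 145
B) 145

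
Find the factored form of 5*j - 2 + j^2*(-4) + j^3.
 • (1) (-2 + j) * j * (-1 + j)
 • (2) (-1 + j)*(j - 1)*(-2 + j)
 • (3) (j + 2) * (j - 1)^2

We need to factor 5*j - 2 + j^2*(-4) + j^3.
The factored form is (-1 + j)*(j - 1)*(-2 + j).
2) (-1 + j)*(j - 1)*(-2 + j)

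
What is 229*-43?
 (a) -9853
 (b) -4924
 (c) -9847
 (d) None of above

229 * -43 = -9847
c) -9847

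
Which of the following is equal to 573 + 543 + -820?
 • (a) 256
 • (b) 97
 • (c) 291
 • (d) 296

First: 573 + 543 = 1116
Then: 1116 + -820 = 296
d) 296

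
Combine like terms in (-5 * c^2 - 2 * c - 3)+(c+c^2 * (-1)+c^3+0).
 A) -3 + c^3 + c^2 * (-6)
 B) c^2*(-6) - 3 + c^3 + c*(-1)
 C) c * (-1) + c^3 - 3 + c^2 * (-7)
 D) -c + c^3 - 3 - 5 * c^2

Adding the polynomials and combining like terms:
(-5*c^2 - 2*c - 3) + (c + c^2*(-1) + c^3 + 0)
= c^2*(-6) - 3 + c^3 + c*(-1)
B) c^2*(-6) - 3 + c^3 + c*(-1)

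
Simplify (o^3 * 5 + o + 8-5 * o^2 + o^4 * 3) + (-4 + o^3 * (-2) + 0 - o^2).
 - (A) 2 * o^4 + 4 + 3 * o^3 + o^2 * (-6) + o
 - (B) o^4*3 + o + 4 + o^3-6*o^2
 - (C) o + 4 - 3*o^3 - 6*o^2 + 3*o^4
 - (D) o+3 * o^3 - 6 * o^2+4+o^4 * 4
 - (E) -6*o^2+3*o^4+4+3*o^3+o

Adding the polynomials and combining like terms:
(o^3*5 + o + 8 - 5*o^2 + o^4*3) + (-4 + o^3*(-2) + 0 - o^2)
= -6*o^2+3*o^4+4+3*o^3+o
E) -6*o^2+3*o^4+4+3*o^3+o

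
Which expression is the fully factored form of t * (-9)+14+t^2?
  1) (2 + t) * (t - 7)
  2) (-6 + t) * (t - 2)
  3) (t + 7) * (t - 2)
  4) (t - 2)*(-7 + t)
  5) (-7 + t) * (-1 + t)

We need to factor t * (-9)+14+t^2.
The factored form is (t - 2)*(-7 + t).
4) (t - 2)*(-7 + t)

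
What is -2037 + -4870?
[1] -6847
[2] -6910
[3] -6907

-2037 + -4870 = -6907
3) -6907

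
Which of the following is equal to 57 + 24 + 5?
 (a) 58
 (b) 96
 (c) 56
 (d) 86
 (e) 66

First: 57 + 24 = 81
Then: 81 + 5 = 86
d) 86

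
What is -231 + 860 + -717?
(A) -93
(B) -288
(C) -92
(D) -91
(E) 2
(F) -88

First: -231 + 860 = 629
Then: 629 + -717 = -88
F) -88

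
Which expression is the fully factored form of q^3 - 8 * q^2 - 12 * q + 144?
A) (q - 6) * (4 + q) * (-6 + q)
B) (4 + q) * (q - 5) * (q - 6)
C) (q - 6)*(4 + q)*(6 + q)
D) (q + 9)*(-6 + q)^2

We need to factor q^3 - 8 * q^2 - 12 * q + 144.
The factored form is (q - 6) * (4 + q) * (-6 + q).
A) (q - 6) * (4 + q) * (-6 + q)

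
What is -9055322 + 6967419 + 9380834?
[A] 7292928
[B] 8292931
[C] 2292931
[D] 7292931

First: -9055322 + 6967419 = -2087903
Then: -2087903 + 9380834 = 7292931
D) 7292931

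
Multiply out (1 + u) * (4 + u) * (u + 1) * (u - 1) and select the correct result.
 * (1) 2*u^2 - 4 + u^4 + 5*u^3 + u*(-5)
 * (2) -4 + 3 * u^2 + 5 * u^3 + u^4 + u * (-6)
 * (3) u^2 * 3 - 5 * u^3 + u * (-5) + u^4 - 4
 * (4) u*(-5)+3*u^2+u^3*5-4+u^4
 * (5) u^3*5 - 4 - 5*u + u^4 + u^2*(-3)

Expanding (1 + u) * (4 + u) * (u + 1) * (u - 1):
= u*(-5)+3*u^2+u^3*5-4+u^4
4) u*(-5)+3*u^2+u^3*5-4+u^4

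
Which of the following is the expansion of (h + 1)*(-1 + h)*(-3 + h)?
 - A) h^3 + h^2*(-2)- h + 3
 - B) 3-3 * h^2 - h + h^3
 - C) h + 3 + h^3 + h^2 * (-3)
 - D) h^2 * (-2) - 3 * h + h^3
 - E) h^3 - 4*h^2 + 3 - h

Expanding (h + 1)*(-1 + h)*(-3 + h):
= 3-3 * h^2 - h + h^3
B) 3-3 * h^2 - h + h^3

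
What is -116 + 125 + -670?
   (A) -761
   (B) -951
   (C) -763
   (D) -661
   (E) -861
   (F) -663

First: -116 + 125 = 9
Then: 9 + -670 = -661
D) -661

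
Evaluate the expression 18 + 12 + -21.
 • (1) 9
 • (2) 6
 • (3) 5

First: 18 + 12 = 30
Then: 30 + -21 = 9
1) 9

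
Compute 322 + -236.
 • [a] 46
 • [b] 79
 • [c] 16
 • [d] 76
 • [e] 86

322 + -236 = 86
e) 86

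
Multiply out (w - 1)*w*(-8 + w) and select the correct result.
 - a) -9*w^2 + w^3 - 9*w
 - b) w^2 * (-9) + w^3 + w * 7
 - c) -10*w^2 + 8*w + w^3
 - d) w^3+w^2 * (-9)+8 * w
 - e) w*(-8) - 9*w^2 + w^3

Expanding (w - 1)*w*(-8 + w):
= w^3+w^2 * (-9)+8 * w
d) w^3+w^2 * (-9)+8 * w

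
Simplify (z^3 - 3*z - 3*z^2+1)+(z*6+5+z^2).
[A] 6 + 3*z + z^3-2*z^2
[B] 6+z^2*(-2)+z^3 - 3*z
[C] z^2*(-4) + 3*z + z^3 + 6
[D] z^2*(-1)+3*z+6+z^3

Adding the polynomials and combining like terms:
(z^3 - 3*z - 3*z^2 + 1) + (z*6 + 5 + z^2)
= 6 + 3*z + z^3-2*z^2
A) 6 + 3*z + z^3-2*z^2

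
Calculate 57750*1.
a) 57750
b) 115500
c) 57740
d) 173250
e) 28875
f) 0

57750 * 1 = 57750
a) 57750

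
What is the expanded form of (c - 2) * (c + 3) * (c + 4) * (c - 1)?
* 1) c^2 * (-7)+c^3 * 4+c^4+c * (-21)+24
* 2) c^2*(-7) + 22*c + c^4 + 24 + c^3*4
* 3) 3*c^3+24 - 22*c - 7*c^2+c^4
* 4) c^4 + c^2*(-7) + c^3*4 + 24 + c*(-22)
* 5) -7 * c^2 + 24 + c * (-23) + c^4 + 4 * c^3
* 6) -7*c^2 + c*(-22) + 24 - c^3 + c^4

Expanding (c - 2) * (c + 3) * (c + 4) * (c - 1):
= c^4 + c^2*(-7) + c^3*4 + 24 + c*(-22)
4) c^4 + c^2*(-7) + c^3*4 + 24 + c*(-22)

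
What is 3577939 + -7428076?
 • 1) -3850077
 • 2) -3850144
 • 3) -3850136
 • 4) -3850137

3577939 + -7428076 = -3850137
4) -3850137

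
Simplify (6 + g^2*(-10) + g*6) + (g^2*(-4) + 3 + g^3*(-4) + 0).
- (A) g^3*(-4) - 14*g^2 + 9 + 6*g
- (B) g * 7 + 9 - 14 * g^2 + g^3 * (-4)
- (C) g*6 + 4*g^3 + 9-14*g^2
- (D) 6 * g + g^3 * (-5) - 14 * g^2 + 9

Adding the polynomials and combining like terms:
(6 + g^2*(-10) + g*6) + (g^2*(-4) + 3 + g^3*(-4) + 0)
= g^3*(-4) - 14*g^2 + 9 + 6*g
A) g^3*(-4) - 14*g^2 + 9 + 6*g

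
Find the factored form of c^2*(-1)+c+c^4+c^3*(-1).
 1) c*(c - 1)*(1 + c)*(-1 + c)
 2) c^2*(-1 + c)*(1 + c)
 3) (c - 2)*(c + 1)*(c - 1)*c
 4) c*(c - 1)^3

We need to factor c^2*(-1)+c+c^4+c^3*(-1).
The factored form is c*(c - 1)*(1 + c)*(-1 + c).
1) c*(c - 1)*(1 + c)*(-1 + c)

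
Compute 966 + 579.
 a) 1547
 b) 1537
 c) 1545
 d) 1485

966 + 579 = 1545
c) 1545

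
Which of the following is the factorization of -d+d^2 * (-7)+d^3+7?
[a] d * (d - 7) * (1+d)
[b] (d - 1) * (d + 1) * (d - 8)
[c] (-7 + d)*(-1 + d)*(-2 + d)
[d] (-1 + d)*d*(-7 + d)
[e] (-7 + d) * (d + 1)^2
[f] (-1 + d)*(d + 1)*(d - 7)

We need to factor -d+d^2 * (-7)+d^3+7.
The factored form is (-1 + d)*(d + 1)*(d - 7).
f) (-1 + d)*(d + 1)*(d - 7)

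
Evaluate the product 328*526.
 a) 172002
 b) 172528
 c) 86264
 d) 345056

328 * 526 = 172528
b) 172528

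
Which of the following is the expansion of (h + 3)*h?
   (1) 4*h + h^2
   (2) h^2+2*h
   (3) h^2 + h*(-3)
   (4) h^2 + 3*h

Expanding (h + 3)*h:
= h^2 + 3*h
4) h^2 + 3*h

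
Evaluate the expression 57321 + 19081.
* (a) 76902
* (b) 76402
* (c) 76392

57321 + 19081 = 76402
b) 76402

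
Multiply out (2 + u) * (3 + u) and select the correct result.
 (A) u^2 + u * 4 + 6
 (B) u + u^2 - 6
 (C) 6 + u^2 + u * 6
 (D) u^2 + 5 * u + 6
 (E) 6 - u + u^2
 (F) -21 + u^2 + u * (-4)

Expanding (2 + u) * (3 + u):
= u^2 + 5 * u + 6
D) u^2 + 5 * u + 6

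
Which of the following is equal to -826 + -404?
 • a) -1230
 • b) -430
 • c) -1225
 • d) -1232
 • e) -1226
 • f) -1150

-826 + -404 = -1230
a) -1230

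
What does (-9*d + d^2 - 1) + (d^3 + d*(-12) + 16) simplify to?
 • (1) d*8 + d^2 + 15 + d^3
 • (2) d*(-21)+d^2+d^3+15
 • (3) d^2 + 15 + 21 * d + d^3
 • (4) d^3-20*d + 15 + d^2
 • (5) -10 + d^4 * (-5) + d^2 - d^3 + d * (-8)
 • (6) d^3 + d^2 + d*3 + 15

Adding the polynomials and combining like terms:
(-9*d + d^2 - 1) + (d^3 + d*(-12) + 16)
= d*(-21)+d^2+d^3+15
2) d*(-21)+d^2+d^3+15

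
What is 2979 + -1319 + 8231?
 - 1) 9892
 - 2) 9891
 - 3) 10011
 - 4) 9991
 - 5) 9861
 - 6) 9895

First: 2979 + -1319 = 1660
Then: 1660 + 8231 = 9891
2) 9891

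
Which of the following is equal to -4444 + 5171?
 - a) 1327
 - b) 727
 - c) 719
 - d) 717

-4444 + 5171 = 727
b) 727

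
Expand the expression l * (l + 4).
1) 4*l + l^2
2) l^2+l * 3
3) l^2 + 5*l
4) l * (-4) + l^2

Expanding l * (l + 4):
= 4*l + l^2
1) 4*l + l^2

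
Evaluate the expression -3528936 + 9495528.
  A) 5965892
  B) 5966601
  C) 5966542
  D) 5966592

-3528936 + 9495528 = 5966592
D) 5966592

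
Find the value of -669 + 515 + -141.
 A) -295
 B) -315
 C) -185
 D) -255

First: -669 + 515 = -154
Then: -154 + -141 = -295
A) -295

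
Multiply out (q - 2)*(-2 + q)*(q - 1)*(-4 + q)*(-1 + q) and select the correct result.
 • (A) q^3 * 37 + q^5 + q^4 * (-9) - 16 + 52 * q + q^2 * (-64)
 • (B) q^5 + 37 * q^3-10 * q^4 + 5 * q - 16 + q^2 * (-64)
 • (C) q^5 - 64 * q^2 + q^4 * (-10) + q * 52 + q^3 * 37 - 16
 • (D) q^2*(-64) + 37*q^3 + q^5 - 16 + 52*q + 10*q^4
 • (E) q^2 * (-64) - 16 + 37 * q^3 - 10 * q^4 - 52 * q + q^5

Expanding (q - 2)*(-2 + q)*(q - 1)*(-4 + q)*(-1 + q):
= q^5 - 64 * q^2 + q^4 * (-10) + q * 52 + q^3 * 37 - 16
C) q^5 - 64 * q^2 + q^4 * (-10) + q * 52 + q^3 * 37 - 16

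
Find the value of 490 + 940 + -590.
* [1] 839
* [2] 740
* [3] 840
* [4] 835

First: 490 + 940 = 1430
Then: 1430 + -590 = 840
3) 840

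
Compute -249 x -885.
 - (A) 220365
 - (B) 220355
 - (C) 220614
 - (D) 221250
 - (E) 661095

-249 * -885 = 220365
A) 220365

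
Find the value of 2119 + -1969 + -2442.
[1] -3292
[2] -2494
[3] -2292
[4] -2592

First: 2119 + -1969 = 150
Then: 150 + -2442 = -2292
3) -2292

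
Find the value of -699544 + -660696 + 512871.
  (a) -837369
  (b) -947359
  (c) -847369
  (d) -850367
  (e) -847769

First: -699544 + -660696 = -1360240
Then: -1360240 + 512871 = -847369
c) -847369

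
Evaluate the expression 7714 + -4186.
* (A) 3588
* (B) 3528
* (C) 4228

7714 + -4186 = 3528
B) 3528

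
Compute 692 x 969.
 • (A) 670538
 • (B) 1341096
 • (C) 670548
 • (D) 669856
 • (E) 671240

692 * 969 = 670548
C) 670548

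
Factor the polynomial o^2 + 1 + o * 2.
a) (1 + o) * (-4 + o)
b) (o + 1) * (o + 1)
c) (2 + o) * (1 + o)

We need to factor o^2 + 1 + o * 2.
The factored form is (o + 1) * (o + 1).
b) (o + 1) * (o + 1)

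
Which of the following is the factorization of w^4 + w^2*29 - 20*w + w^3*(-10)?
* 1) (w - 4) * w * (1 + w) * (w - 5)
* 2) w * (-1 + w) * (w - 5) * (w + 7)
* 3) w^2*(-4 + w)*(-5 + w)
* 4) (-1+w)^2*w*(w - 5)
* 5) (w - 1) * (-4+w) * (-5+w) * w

We need to factor w^4 + w^2*29 - 20*w + w^3*(-10).
The factored form is (w - 1) * (-4+w) * (-5+w) * w.
5) (w - 1) * (-4+w) * (-5+w) * w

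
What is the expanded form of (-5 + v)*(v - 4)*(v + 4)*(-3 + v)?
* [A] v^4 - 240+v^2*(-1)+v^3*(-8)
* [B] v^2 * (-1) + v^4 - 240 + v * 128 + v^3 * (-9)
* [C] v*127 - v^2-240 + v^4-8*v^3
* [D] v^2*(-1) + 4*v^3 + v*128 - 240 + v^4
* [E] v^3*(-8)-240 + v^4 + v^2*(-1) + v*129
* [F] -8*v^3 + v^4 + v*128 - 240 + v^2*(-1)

Expanding (-5 + v)*(v - 4)*(v + 4)*(-3 + v):
= -8*v^3 + v^4 + v*128 - 240 + v^2*(-1)
F) -8*v^3 + v^4 + v*128 - 240 + v^2*(-1)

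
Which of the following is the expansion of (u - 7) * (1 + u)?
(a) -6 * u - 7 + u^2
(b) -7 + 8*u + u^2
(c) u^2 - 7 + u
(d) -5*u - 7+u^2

Expanding (u - 7) * (1 + u):
= -6 * u - 7 + u^2
a) -6 * u - 7 + u^2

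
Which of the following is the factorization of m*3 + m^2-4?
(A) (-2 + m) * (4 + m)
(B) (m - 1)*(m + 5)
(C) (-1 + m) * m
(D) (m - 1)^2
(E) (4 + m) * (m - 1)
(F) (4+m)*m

We need to factor m*3 + m^2-4.
The factored form is (4 + m) * (m - 1).
E) (4 + m) * (m - 1)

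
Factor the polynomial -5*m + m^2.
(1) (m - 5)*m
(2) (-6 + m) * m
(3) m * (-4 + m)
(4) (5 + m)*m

We need to factor -5*m + m^2.
The factored form is (m - 5)*m.
1) (m - 5)*m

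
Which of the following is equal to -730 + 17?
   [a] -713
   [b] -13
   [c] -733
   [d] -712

-730 + 17 = -713
a) -713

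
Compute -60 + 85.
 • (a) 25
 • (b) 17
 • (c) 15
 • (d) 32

-60 + 85 = 25
a) 25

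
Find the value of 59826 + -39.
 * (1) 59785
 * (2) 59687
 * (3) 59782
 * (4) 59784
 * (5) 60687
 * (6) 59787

59826 + -39 = 59787
6) 59787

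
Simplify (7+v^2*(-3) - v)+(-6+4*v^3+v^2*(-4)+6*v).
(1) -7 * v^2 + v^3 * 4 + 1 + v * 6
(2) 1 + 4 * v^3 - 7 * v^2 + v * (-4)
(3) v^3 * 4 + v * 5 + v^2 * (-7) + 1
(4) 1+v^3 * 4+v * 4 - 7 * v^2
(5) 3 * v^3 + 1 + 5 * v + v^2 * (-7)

Adding the polynomials and combining like terms:
(7 + v^2*(-3) - v) + (-6 + 4*v^3 + v^2*(-4) + 6*v)
= v^3 * 4 + v * 5 + v^2 * (-7) + 1
3) v^3 * 4 + v * 5 + v^2 * (-7) + 1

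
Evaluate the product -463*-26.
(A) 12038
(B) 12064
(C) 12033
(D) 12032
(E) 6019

-463 * -26 = 12038
A) 12038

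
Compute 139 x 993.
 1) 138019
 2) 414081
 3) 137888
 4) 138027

139 * 993 = 138027
4) 138027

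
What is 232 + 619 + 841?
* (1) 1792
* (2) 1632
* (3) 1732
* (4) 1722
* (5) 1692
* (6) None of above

First: 232 + 619 = 851
Then: 851 + 841 = 1692
5) 1692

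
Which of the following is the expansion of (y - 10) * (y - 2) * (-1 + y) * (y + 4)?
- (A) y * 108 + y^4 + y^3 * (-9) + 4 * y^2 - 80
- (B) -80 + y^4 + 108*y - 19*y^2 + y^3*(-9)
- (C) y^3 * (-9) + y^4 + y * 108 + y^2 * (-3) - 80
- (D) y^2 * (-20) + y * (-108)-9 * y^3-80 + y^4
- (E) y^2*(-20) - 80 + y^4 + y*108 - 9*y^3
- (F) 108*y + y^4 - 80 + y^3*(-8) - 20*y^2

Expanding (y - 10) * (y - 2) * (-1 + y) * (y + 4):
= y^2*(-20) - 80 + y^4 + y*108 - 9*y^3
E) y^2*(-20) - 80 + y^4 + y*108 - 9*y^3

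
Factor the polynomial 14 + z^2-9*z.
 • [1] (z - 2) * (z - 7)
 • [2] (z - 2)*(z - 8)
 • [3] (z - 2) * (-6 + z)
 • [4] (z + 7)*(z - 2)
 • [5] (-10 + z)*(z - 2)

We need to factor 14 + z^2-9*z.
The factored form is (z - 2) * (z - 7).
1) (z - 2) * (z - 7)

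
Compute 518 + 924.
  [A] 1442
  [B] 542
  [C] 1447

518 + 924 = 1442
A) 1442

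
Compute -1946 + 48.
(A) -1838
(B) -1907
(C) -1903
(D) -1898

-1946 + 48 = -1898
D) -1898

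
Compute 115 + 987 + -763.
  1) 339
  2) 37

First: 115 + 987 = 1102
Then: 1102 + -763 = 339
1) 339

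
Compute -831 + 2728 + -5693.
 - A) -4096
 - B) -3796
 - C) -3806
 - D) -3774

First: -831 + 2728 = 1897
Then: 1897 + -5693 = -3796
B) -3796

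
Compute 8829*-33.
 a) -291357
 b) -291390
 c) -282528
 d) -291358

8829 * -33 = -291357
a) -291357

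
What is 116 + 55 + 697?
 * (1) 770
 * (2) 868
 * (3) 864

First: 116 + 55 = 171
Then: 171 + 697 = 868
2) 868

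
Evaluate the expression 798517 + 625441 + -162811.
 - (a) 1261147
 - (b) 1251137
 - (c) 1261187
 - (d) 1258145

First: 798517 + 625441 = 1423958
Then: 1423958 + -162811 = 1261147
a) 1261147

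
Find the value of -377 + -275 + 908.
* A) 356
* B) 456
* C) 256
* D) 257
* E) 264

First: -377 + -275 = -652
Then: -652 + 908 = 256
C) 256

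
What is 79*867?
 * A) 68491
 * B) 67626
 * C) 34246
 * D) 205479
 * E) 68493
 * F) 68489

79 * 867 = 68493
E) 68493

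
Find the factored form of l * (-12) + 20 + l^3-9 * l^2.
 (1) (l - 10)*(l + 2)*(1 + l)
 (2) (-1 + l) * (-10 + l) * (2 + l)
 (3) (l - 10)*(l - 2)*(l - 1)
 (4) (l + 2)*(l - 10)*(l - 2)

We need to factor l * (-12) + 20 + l^3-9 * l^2.
The factored form is (-1 + l) * (-10 + l) * (2 + l).
2) (-1 + l) * (-10 + l) * (2 + l)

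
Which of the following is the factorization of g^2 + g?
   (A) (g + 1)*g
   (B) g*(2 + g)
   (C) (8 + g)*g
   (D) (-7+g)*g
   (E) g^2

We need to factor g^2 + g.
The factored form is (g + 1)*g.
A) (g + 1)*g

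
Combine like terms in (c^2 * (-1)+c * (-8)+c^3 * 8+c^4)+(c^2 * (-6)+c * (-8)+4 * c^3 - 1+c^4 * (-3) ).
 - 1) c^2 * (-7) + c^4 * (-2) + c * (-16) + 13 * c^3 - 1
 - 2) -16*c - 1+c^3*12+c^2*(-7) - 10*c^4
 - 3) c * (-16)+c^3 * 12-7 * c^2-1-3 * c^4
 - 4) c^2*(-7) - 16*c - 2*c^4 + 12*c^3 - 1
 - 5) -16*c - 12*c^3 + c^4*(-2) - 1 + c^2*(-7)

Adding the polynomials and combining like terms:
(c^2*(-1) + c*(-8) + c^3*8 + c^4) + (c^2*(-6) + c*(-8) + 4*c^3 - 1 + c^4*(-3))
= c^2*(-7) - 16*c - 2*c^4 + 12*c^3 - 1
4) c^2*(-7) - 16*c - 2*c^4 + 12*c^3 - 1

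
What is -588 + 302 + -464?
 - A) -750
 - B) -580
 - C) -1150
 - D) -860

First: -588 + 302 = -286
Then: -286 + -464 = -750
A) -750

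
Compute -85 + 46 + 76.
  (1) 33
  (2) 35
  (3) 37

First: -85 + 46 = -39
Then: -39 + 76 = 37
3) 37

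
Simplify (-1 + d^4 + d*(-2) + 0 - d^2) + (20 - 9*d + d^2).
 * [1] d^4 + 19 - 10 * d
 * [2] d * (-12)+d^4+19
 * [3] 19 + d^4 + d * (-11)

Adding the polynomials and combining like terms:
(-1 + d^4 + d*(-2) + 0 - d^2) + (20 - 9*d + d^2)
= 19 + d^4 + d * (-11)
3) 19 + d^4 + d * (-11)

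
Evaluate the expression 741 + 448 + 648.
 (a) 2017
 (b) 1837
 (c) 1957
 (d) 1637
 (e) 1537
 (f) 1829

First: 741 + 448 = 1189
Then: 1189 + 648 = 1837
b) 1837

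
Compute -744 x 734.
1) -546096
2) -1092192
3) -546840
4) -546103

-744 * 734 = -546096
1) -546096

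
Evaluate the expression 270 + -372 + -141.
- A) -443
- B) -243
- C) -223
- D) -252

First: 270 + -372 = -102
Then: -102 + -141 = -243
B) -243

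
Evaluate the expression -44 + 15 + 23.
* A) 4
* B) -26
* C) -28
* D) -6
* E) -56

First: -44 + 15 = -29
Then: -29 + 23 = -6
D) -6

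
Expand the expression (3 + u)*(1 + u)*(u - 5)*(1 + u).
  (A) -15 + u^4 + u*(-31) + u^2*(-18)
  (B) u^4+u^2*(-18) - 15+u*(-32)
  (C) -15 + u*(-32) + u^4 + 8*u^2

Expanding (3 + u)*(1 + u)*(u - 5)*(1 + u):
= u^4+u^2*(-18) - 15+u*(-32)
B) u^4+u^2*(-18) - 15+u*(-32)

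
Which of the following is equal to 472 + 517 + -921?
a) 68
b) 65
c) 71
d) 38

First: 472 + 517 = 989
Then: 989 + -921 = 68
a) 68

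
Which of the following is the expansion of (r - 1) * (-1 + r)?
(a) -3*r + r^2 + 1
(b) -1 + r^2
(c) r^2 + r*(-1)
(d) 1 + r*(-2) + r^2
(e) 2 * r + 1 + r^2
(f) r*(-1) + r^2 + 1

Expanding (r - 1) * (-1 + r):
= 1 + r*(-2) + r^2
d) 1 + r*(-2) + r^2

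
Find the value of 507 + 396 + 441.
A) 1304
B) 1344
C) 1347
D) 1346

First: 507 + 396 = 903
Then: 903 + 441 = 1344
B) 1344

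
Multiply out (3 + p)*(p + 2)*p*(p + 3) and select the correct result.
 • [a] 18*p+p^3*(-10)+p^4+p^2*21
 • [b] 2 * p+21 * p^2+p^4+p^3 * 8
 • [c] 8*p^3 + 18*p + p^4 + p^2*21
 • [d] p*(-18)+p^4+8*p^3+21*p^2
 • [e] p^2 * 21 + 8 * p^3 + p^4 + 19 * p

Expanding (3 + p)*(p + 2)*p*(p + 3):
= 8*p^3 + 18*p + p^4 + p^2*21
c) 8*p^3 + 18*p + p^4 + p^2*21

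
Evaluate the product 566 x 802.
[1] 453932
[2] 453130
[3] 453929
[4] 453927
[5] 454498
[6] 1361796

566 * 802 = 453932
1) 453932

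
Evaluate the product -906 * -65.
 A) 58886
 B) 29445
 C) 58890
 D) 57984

-906 * -65 = 58890
C) 58890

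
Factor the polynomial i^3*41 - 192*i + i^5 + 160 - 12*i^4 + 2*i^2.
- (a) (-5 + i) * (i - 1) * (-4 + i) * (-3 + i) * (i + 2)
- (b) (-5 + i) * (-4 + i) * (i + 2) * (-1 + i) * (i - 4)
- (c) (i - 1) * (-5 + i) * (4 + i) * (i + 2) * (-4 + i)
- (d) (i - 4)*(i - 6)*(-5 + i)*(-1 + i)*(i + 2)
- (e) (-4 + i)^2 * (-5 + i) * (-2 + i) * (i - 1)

We need to factor i^3*41 - 192*i + i^5 + 160 - 12*i^4 + 2*i^2.
The factored form is (-5 + i) * (-4 + i) * (i + 2) * (-1 + i) * (i - 4).
b) (-5 + i) * (-4 + i) * (i + 2) * (-1 + i) * (i - 4)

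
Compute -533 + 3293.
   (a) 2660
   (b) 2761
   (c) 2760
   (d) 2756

-533 + 3293 = 2760
c) 2760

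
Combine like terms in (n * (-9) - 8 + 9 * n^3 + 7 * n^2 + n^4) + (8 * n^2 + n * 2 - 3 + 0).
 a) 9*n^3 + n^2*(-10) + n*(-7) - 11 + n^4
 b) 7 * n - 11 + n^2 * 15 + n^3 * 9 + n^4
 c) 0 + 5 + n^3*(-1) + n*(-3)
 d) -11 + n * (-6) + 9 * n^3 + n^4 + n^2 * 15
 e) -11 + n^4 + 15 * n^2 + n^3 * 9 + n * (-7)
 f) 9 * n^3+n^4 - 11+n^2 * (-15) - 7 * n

Adding the polynomials and combining like terms:
(n*(-9) - 8 + 9*n^3 + 7*n^2 + n^4) + (8*n^2 + n*2 - 3 + 0)
= -11 + n^4 + 15 * n^2 + n^3 * 9 + n * (-7)
e) -11 + n^4 + 15 * n^2 + n^3 * 9 + n * (-7)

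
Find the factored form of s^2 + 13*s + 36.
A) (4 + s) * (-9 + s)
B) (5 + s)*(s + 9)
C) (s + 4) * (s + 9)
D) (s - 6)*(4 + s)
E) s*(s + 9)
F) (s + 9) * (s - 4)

We need to factor s^2 + 13*s + 36.
The factored form is (s + 4) * (s + 9).
C) (s + 4) * (s + 9)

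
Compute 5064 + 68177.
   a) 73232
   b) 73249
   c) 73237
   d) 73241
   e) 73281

5064 + 68177 = 73241
d) 73241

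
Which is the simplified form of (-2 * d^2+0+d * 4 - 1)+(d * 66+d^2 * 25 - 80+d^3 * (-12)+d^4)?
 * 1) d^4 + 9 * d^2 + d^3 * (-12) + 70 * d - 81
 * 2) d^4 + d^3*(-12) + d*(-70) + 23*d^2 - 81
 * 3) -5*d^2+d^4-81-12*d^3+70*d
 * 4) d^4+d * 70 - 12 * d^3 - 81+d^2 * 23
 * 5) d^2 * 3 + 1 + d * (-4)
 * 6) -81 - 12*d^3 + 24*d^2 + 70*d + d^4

Adding the polynomials and combining like terms:
(-2*d^2 + 0 + d*4 - 1) + (d*66 + d^2*25 - 80 + d^3*(-12) + d^4)
= d^4+d * 70 - 12 * d^3 - 81+d^2 * 23
4) d^4+d * 70 - 12 * d^3 - 81+d^2 * 23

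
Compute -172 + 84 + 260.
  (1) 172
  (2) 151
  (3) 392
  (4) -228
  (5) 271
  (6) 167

First: -172 + 84 = -88
Then: -88 + 260 = 172
1) 172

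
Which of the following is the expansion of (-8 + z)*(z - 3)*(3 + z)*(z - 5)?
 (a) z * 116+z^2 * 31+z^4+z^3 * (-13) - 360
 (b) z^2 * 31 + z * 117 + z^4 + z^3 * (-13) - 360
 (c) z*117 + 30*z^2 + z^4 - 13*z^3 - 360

Expanding (-8 + z)*(z - 3)*(3 + z)*(z - 5):
= z^2 * 31 + z * 117 + z^4 + z^3 * (-13) - 360
b) z^2 * 31 + z * 117 + z^4 + z^3 * (-13) - 360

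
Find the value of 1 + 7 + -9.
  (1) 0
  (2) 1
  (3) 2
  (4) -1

First: 1 + 7 = 8
Then: 8 + -9 = -1
4) -1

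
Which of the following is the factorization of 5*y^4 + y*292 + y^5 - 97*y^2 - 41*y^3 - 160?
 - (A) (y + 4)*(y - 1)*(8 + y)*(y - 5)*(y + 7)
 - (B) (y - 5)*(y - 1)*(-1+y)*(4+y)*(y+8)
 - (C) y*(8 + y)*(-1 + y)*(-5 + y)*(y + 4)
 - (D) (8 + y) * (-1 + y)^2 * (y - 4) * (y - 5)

We need to factor 5*y^4 + y*292 + y^5 - 97*y^2 - 41*y^3 - 160.
The factored form is (y - 5)*(y - 1)*(-1+y)*(4+y)*(y+8).
B) (y - 5)*(y - 1)*(-1+y)*(4+y)*(y+8)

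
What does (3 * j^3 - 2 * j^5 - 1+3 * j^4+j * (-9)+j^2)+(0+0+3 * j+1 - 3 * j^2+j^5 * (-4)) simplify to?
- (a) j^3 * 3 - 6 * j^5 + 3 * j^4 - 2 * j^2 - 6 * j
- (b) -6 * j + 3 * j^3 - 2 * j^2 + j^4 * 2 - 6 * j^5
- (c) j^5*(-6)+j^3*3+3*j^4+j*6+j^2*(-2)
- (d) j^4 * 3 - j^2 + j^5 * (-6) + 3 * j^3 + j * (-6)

Adding the polynomials and combining like terms:
(3*j^3 - 2*j^5 - 1 + 3*j^4 + j*(-9) + j^2) + (0 + 0 + 3*j + 1 - 3*j^2 + j^5*(-4))
= j^3 * 3 - 6 * j^5 + 3 * j^4 - 2 * j^2 - 6 * j
a) j^3 * 3 - 6 * j^5 + 3 * j^4 - 2 * j^2 - 6 * j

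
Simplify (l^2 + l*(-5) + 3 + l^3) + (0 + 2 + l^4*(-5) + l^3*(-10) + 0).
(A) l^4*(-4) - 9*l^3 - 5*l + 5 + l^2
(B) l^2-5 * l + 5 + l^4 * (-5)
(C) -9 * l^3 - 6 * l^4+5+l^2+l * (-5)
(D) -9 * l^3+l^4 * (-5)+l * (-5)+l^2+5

Adding the polynomials and combining like terms:
(l^2 + l*(-5) + 3 + l^3) + (0 + 2 + l^4*(-5) + l^3*(-10) + 0)
= -9 * l^3+l^4 * (-5)+l * (-5)+l^2+5
D) -9 * l^3+l^4 * (-5)+l * (-5)+l^2+5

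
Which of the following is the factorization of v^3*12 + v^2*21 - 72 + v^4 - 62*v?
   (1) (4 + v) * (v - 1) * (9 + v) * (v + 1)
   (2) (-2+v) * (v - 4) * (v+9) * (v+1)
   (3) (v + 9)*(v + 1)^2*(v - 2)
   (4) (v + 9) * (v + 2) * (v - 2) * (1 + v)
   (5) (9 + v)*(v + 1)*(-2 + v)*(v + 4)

We need to factor v^3*12 + v^2*21 - 72 + v^4 - 62*v.
The factored form is (9 + v)*(v + 1)*(-2 + v)*(v + 4).
5) (9 + v)*(v + 1)*(-2 + v)*(v + 4)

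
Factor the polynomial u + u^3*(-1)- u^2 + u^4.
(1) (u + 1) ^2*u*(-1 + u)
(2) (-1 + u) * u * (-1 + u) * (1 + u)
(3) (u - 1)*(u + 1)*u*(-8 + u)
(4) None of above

We need to factor u + u^3*(-1)- u^2 + u^4.
The factored form is (-1 + u) * u * (-1 + u) * (1 + u).
2) (-1 + u) * u * (-1 + u) * (1 + u)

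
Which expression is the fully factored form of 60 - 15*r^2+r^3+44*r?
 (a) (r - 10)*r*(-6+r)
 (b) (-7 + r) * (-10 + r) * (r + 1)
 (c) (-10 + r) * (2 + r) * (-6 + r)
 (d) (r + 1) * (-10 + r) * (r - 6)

We need to factor 60 - 15*r^2+r^3+44*r.
The factored form is (r + 1) * (-10 + r) * (r - 6).
d) (r + 1) * (-10 + r) * (r - 6)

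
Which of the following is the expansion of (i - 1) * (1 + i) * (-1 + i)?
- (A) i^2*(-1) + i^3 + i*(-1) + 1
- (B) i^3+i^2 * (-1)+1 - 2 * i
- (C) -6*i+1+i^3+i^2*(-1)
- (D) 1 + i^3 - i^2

Expanding (i - 1) * (1 + i) * (-1 + i):
= i^2*(-1) + i^3 + i*(-1) + 1
A) i^2*(-1) + i^3 + i*(-1) + 1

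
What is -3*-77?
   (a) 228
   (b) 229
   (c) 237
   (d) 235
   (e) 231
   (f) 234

-3 * -77 = 231
e) 231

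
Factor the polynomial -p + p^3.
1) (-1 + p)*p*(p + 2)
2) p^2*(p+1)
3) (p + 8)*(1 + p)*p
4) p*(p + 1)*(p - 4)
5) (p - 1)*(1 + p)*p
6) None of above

We need to factor -p + p^3.
The factored form is (p - 1)*(1 + p)*p.
5) (p - 1)*(1 + p)*p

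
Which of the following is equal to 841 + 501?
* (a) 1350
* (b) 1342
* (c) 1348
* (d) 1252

841 + 501 = 1342
b) 1342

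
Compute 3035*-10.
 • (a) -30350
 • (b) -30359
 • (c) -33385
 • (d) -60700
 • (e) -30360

3035 * -10 = -30350
a) -30350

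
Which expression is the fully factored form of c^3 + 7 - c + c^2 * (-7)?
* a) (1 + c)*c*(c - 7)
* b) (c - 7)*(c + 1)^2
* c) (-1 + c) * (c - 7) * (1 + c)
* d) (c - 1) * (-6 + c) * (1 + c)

We need to factor c^3 + 7 - c + c^2 * (-7).
The factored form is (-1 + c) * (c - 7) * (1 + c).
c) (-1 + c) * (c - 7) * (1 + c)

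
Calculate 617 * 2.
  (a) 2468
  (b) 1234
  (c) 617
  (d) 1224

617 * 2 = 1234
b) 1234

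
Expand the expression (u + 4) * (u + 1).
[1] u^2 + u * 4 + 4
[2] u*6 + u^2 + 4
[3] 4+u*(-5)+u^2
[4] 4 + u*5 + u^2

Expanding (u + 4) * (u + 1):
= 4 + u*5 + u^2
4) 4 + u*5 + u^2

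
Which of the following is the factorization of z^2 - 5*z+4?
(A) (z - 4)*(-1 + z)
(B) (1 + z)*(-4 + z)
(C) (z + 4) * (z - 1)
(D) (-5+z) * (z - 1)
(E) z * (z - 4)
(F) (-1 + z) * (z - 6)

We need to factor z^2 - 5*z+4.
The factored form is (z - 4)*(-1 + z).
A) (z - 4)*(-1 + z)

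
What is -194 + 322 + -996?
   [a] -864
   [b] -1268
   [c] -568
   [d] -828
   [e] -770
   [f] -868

First: -194 + 322 = 128
Then: 128 + -996 = -868
f) -868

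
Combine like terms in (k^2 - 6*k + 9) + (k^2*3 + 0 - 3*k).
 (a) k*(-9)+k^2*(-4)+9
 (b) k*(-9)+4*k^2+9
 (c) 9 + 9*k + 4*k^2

Adding the polynomials and combining like terms:
(k^2 - 6*k + 9) + (k^2*3 + 0 - 3*k)
= k*(-9)+4*k^2+9
b) k*(-9)+4*k^2+9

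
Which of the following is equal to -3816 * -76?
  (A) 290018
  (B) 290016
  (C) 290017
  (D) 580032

-3816 * -76 = 290016
B) 290016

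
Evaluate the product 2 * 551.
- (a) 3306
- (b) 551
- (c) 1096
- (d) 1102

2 * 551 = 1102
d) 1102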